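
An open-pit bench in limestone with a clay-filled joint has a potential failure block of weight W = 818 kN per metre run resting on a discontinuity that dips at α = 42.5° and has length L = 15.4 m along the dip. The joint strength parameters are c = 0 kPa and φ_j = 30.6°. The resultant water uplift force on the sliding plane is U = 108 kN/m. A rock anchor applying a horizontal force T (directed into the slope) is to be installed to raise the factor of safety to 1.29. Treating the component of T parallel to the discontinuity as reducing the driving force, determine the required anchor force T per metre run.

Resolving forces along and normal to the sliding plane, with the horizontal anchor force T adding T·sinα to the effective normal force and T·cosα acting up the plane against the driving force:
FS = [cL + (W cosα − U + T sinα) tanφ_j] / [W sinα − T cosα]
Without the anchor: N' = 495.1 kN/m, driving T_d = 552.6 kN/m, resisting R = 0·15.4 + 495.1·tan30.6° = 292.8 kN/m, FS = 0.53.
Setting FS = 1.29 and solving for T:
1.29·(552.6 − T cos42.5°) = 292.8 + T sin42.5°·tan30.6°
T·(sin42.5°·tan30.6° + 1.29·cos42.5°) = 1.29·552.6 − 292.8
T·(0.6756·0.5914 + 1.29·0.7373) = 712.9 − 292.8 = 420.1
T·1.3506 = 420.1
T = 311.0 kN/m

T = 311 kN/m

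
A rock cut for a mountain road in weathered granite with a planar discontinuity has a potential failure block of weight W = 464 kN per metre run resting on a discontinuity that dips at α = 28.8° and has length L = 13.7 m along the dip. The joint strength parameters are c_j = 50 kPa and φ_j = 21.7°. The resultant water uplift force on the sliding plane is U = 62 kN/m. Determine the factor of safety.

FS = 3.68

Resolving the block weight along and normal to the plane and applying the Mohr–Coulomb strength on the joint:
N' = W cosα − U = 464·cos28.8° − 62 = 344.6 kN/m
Driving force T = W sinα = 464·sin28.8° = 223.5 kN/m
Resisting force R = c_j·L + N'·tanφ_j = 50·13.7 + 344.6·tan21.7° = 685.0 + 137.1 = 822.1 kN/m
FS = R / T = 822.1 / 223.5 = 3.678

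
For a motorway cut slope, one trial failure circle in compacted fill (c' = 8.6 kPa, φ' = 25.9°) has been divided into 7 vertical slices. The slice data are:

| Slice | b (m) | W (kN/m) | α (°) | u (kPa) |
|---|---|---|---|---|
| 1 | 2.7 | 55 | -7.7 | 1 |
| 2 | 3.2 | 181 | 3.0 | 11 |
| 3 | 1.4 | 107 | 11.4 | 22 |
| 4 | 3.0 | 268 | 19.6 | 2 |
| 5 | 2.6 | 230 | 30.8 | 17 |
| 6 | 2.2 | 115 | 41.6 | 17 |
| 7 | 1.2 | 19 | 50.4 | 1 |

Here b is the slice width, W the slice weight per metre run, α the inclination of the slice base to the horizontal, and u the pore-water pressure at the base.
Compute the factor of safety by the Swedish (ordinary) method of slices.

Ordinary method of slices: FS = Σ[c'·Δl_i + (W_i cosα_i − u_i·Δl_i)·tanφ'] / Σ W_i sinα_i, with Δl_i = b_i / cosα_i.
Slice 1: Δl = 2.7/cos(-7.7°) = 2.725 m; N'_1 = 55·cos(-7.7°) − 1·2.725 = 51.8; c'Δl = 23.43; W sinα = -7.4
Slice 2: Δl = 3.2/cos3.0° = 3.204 m; N'_2 = 181·cos3.0° − 11·3.204 = 145.5; c'Δl = 27.56; W sinα = 9.5
Slice 3: Δl = 1.4/cos11.4° = 1.428 m; N'_3 = 107·cos11.4° − 22·1.428 = 73.5; c'Δl = 12.28; W sinα = 21.1
Slice 4: Δl = 3.0/cos19.6° = 3.185 m; N'_4 = 268·cos19.6° − 2·3.185 = 246.1; c'Δl = 27.39; W sinα = 89.9
Slice 5: Δl = 2.6/cos30.8° = 3.027 m; N'_5 = 230·cos30.8° − 17·3.027 = 146.1; c'Δl = 26.03; W sinα = 117.8
Slice 6: Δl = 2.2/cos41.6° = 2.942 m; N'_6 = 115·cos41.6° − 17·2.942 = 36.0; c'Δl = 25.30; W sinα = 76.4
Slice 7: Δl = 1.2/cos50.4° = 1.883 m; N'_7 = 19·cos50.4° − 1·1.883 = 10.2; c'Δl = 16.19; W sinα = 14.6
Σc'Δl = 158.2 kN/m; ΣN' = 709.2 kN/m; ΣW sinα = 321.9 kN/m
Resisting = 158.2 + 709.2·tan25.9° = 158.2 + 344.4 = 502.5 kN/m
FS = 502.5 / 321.9 = 1.561

FS = 1.56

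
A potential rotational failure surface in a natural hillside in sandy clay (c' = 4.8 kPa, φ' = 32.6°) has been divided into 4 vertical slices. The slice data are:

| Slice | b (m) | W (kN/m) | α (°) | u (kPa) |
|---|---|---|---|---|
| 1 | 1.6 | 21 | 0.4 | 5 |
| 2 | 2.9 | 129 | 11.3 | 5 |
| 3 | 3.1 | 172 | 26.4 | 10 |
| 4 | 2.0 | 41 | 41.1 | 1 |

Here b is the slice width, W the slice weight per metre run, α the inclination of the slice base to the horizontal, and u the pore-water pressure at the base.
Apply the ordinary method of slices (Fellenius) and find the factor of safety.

Ordinary method of slices: FS = Σ[c'·Δl_i + (W_i cosα_i − u_i·Δl_i)·tanφ'] / Σ W_i sinα_i, with Δl_i = b_i / cosα_i.
Slice 1: Δl = 1.6/cos0.4° = 1.600 m; N'_1 = 21·cos0.4° − 5·1.600 = 13.0; c'Δl = 7.68; W sinα = 0.1
Slice 2: Δl = 2.9/cos11.3° = 2.957 m; N'_2 = 129·cos11.3° − 5·2.957 = 111.7; c'Δl = 14.20; W sinα = 25.3
Slice 3: Δl = 3.1/cos26.4° = 3.461 m; N'_3 = 172·cos26.4° − 10·3.461 = 119.5; c'Δl = 16.61; W sinα = 76.5
Slice 4: Δl = 2.0/cos41.1° = 2.654 m; N'_4 = 41·cos41.1° − 1·2.654 = 28.2; c'Δl = 12.74; W sinα = 27.0
Σc'Δl = 51.2 kN/m; ΣN' = 272.4 kN/m; ΣW sinα = 128.9 kN/m
Resisting = 51.2 + 272.4·tan32.6° = 51.2 + 174.2 = 225.4 kN/m
FS = 225.4 / 128.9 = 1.750

FS = 1.75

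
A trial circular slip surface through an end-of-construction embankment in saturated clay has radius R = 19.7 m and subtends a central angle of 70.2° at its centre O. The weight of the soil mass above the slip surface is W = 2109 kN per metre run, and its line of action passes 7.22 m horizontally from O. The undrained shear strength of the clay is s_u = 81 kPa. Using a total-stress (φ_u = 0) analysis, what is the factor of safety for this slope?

Taking moments about the centre O, the resisting moment is provided by the undrained shear strength acting along the arc:
Arc length L_a = R·θ = 19.7·(70.2°·π/180) = 19.7·1.2252 = 24.14 m
M_R = s_u·L_a·R = 81·24.14·19.7 = 38515.2 kN·m/m
M_D = W·d = 2109·7.22 = 15227.0 kN·m/m
FS = M_R / M_D = 38515.2 / 15227.0 = 2.529

FS = 2.53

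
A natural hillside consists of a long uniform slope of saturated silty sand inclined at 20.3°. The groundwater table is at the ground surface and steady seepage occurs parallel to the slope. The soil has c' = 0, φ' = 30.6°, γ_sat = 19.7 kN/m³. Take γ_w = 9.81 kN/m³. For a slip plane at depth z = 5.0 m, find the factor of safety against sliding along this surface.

With seepage parallel to the slope and the water table at the surface, the effective normal stress on the slip plane uses the buoyant unit weight γ' = γ_sat − γ_w while the driving shear stress uses γ_sat:
FS = [c' + γ' z cos²β tanφ'] / [γ_sat z sinβ cosβ]
(For c' = 0 this reduces to FS = (γ'/γ_sat)·tanφ'/tanβ.)
γ' = 19.7 − 9.81 = 9.89 kN/m³
Numerator = 0.0 + 9.89·5.0·cos²20.3°·tan30.6° = 0.0 + 9.89·5.0·0.8796·0.5914 = 25.725 kPa
Denominator = 19.7·5.0·sin20.3°·cos20.3° = 19.7·5.0·0.3469·0.9379 = 32.051 kPa
FS = 25.725 / 32.051 = 0.803

FS = 0.80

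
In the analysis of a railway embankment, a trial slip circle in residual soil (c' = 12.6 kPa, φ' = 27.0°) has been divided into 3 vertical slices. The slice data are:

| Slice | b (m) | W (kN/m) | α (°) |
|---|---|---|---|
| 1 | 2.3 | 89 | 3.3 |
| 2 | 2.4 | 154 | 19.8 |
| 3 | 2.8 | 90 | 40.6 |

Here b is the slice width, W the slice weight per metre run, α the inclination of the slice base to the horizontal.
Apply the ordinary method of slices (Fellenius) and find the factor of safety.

Ordinary method of slices: FS = Σ[c'·Δl_i + (W_i cosα_i)·tanφ'] / Σ W_i sinα_i, with Δl_i = b_i / cosα_i.
Slice 1: Δl = 2.3/cos3.3° = 2.304 m; N'_1 = 89·cos3.3° = 88.9; c'Δl = 29.03; W sinα = 5.1
Slice 2: Δl = 2.4/cos19.8° = 2.551 m; N'_2 = 154·cos19.8° = 144.9; c'Δl = 32.14; W sinα = 52.2
Slice 3: Δl = 2.8/cos40.6° = 3.688 m; N'_3 = 90·cos40.6° = 68.3; c'Δl = 46.47; W sinα = 58.6
Σc'Δl = 107.6 kN/m; ΣN' = 302.1 kN/m; ΣW sinα = 115.9 kN/m
Resisting = 107.6 + 302.1·tan27.0° = 107.6 + 153.9 = 261.6 kN/m
FS = 261.6 / 115.9 = 2.258

FS = 2.26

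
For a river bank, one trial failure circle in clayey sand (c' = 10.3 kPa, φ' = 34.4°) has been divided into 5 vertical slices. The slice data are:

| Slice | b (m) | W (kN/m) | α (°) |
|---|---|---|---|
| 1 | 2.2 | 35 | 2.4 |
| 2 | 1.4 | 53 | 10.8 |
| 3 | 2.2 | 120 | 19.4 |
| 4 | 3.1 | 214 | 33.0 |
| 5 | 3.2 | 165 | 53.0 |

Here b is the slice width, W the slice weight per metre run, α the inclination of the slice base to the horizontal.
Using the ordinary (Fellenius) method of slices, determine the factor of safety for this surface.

FS = 1.61

Ordinary method of slices: FS = Σ[c'·Δl_i + (W_i cosα_i)·tanφ'] / Σ W_i sinα_i, with Δl_i = b_i / cosα_i.
Slice 1: Δl = 2.2/cos2.4° = 2.202 m; N'_1 = 35·cos2.4° = 35.0; c'Δl = 22.68; W sinα = 1.5
Slice 2: Δl = 1.4/cos10.8° = 1.425 m; N'_2 = 53·cos10.8° = 52.1; c'Δl = 14.68; W sinα = 9.9
Slice 3: Δl = 2.2/cos19.4° = 2.332 m; N'_3 = 120·cos19.4° = 113.2; c'Δl = 24.02; W sinα = 39.9
Slice 4: Δl = 3.1/cos33.0° = 3.696 m; N'_4 = 214·cos33.0° = 179.5; c'Δl = 38.07; W sinα = 116.6
Slice 5: Δl = 3.2/cos53.0° = 5.317 m; N'_5 = 165·cos53.0° = 99.3; c'Δl = 54.77; W sinα = 131.8
Σc'Δl = 154.2 kN/m; ΣN' = 479.0 kN/m; ΣW sinα = 299.6 kN/m
Resisting = 154.2 + 479.0·tan34.4° = 154.2 + 328.0 = 482.2 kN/m
FS = 482.2 / 299.6 = 1.610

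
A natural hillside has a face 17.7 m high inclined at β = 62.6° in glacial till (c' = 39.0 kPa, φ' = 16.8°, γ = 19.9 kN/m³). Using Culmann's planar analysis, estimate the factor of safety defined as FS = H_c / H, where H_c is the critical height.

H_c = (4c'/γ) · sinβ cosφ' / [1 − cos(β − φ')]
    = (4·39.0/19.9) · sin62.6°·cos16.8° / [1 − cos45.8°]
    = 7.839 · 0.8499 / 0.3028 = 22.00 m
FS = H_c / H = 22.00 / 17.7 = 1.243

FS = 1.24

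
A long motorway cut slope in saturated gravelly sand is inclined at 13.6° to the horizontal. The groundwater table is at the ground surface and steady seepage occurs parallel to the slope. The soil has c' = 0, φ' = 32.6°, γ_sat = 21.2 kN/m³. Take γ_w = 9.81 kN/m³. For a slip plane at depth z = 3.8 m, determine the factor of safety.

With seepage parallel to the slope and the water table at the surface, the effective normal stress on the slip plane uses the buoyant unit weight γ' = γ_sat − γ_w while the driving shear stress uses γ_sat:
FS = [c' + γ' z cos²β tanφ'] / [γ_sat z sinβ cosβ]
(For c' = 0 this reduces to FS = (γ'/γ_sat)·tanφ'/tanβ.)
γ' = 21.2 − 9.81 = 11.39 kN/m³
Numerator = 0.0 + 11.39·3.8·cos²13.6°·tan32.6° = 0.0 + 11.39·3.8·0.9447·0.6395 = 26.150 kPa
Denominator = 21.2·3.8·sin13.6°·cos13.6° = 21.2·3.8·0.2351·0.9720 = 18.412 kPa
FS = 26.150 / 18.412 = 1.420

FS = 1.42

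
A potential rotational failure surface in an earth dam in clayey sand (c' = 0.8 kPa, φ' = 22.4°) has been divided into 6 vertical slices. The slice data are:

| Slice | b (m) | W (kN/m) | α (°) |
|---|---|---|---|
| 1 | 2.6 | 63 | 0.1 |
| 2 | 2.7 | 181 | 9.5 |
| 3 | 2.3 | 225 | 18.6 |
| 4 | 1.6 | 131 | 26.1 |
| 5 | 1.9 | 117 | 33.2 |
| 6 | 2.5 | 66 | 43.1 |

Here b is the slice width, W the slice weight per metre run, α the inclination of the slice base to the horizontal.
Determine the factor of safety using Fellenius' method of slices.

FS = 1.15

Ordinary method of slices: FS = Σ[c'·Δl_i + (W_i cosα_i)·tanφ'] / Σ W_i sinα_i, with Δl_i = b_i / cosα_i.
Slice 1: Δl = 2.6/cos0.1° = 2.600 m; N'_1 = 63·cos0.1° = 63.0; c'Δl = 2.08; W sinα = 0.1
Slice 2: Δl = 2.7/cos9.5° = 2.738 m; N'_2 = 181·cos9.5° = 178.5; c'Δl = 2.19; W sinα = 29.9
Slice 3: Δl = 2.3/cos18.6° = 2.427 m; N'_3 = 225·cos18.6° = 213.2; c'Δl = 1.94; W sinα = 71.8
Slice 4: Δl = 1.6/cos26.1° = 1.782 m; N'_4 = 131·cos26.1° = 117.6; c'Δl = 1.43; W sinα = 57.6
Slice 5: Δl = 1.9/cos33.2° = 2.271 m; N'_5 = 117·cos33.2° = 97.9; c'Δl = 1.82; W sinα = 64.1
Slice 6: Δl = 2.5/cos43.1° = 3.424 m; N'_6 = 66·cos43.1° = 48.2; c'Δl = 2.74; W sinα = 45.1
Σc'Δl = 12.2 kN/m; ΣN' = 718.5 kN/m; ΣW sinα = 268.5 kN/m
Resisting = 12.2 + 718.5·tan22.4° = 12.2 + 296.1 = 308.3 kN/m
FS = 308.3 / 268.5 = 1.148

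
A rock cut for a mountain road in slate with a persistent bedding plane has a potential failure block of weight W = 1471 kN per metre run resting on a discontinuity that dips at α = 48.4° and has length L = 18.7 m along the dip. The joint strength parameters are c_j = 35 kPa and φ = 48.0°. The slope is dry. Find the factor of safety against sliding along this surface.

Resolving the block weight along and normal to the plane and applying the Mohr–Coulomb strength on the joint:
N' = W cosα = 1471·cos48.4° = 976.6 kN/m
Driving force T = W sinα = 1471·sin48.4° = 1100.0 kN/m
Resisting force R = c_j·L + N'·tanφ = 35·18.7 + 976.6·tan48.0° = 654.5 + 1084.7 = 1739.2 kN/m
FS = R / T = 1739.2 / 1100.0 = 1.581

FS = 1.58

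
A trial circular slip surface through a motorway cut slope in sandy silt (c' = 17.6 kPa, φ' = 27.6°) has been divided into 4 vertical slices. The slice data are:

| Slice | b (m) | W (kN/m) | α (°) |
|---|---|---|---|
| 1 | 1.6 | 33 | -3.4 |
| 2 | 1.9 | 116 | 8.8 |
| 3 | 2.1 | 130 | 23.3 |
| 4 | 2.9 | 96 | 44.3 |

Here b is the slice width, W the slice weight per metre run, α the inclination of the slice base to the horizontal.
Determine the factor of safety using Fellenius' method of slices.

Ordinary method of slices: FS = Σ[c'·Δl_i + (W_i cosα_i)·tanφ'] / Σ W_i sinα_i, with Δl_i = b_i / cosα_i.
Slice 1: Δl = 1.6/cos(-3.4°) = 1.603 m; N'_1 = 33·cos(-3.4°) = 32.9; c'Δl = 28.21; W sinα = -2.0
Slice 2: Δl = 1.9/cos8.8° = 1.923 m; N'_2 = 116·cos8.8° = 114.6; c'Δl = 33.84; W sinα = 17.7
Slice 3: Δl = 2.1/cos23.3° = 2.286 m; N'_3 = 130·cos23.3° = 119.4; c'Δl = 40.24; W sinα = 51.4
Slice 4: Δl = 2.9/cos44.3° = 4.052 m; N'_4 = 96·cos44.3° = 68.7; c'Δl = 71.32; W sinα = 67.0
Σc'Δl = 173.6 kN/m; ΣN' = 335.7 kN/m; ΣW sinα = 134.3 kN/m
Resisting = 173.6 + 335.7·tan27.6° = 173.6 + 175.5 = 349.1 kN/m
FS = 349.1 / 134.3 = 2.600

FS = 2.60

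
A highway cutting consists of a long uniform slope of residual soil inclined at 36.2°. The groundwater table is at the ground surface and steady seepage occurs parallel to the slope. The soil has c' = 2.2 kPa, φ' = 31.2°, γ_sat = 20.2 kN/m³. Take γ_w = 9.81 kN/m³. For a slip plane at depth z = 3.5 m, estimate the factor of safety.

FS = 0.49

With seepage parallel to the slope and the water table at the surface, the effective normal stress on the slip plane uses the buoyant unit weight γ' = γ_sat − γ_w while the driving shear stress uses γ_sat:
FS = [c' + γ' z cos²β tanφ'] / [γ_sat z sinβ cosβ]
γ' = 20.2 − 9.81 = 10.39 kN/m³
Numerator = 2.2 + 10.39·3.5·cos²36.2°·tan31.2° = 2.2 + 10.39·3.5·0.6512·0.6056 = 16.541 kPa
Denominator = 20.2·3.5·sin36.2°·cos36.2° = 20.2·3.5·0.5906·0.8070 = 33.695 kPa
FS = 16.541 / 33.695 = 0.491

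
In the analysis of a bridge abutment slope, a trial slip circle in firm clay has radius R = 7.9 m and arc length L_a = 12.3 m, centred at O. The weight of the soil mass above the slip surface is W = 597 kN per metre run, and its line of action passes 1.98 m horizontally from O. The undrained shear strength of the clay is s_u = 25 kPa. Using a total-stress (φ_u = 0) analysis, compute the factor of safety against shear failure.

Taking moments about the centre O, the resisting moment is provided by the undrained shear strength acting along the arc:
M_R = s_u·L_a·R = 25·12.30·7.9 = 2429.2 kN·m/m
M_D = W·d = 597·1.98 = 1182.1 kN·m/m
FS = M_R / M_D = 2429.2 / 1182.1 = 2.055

FS = 2.06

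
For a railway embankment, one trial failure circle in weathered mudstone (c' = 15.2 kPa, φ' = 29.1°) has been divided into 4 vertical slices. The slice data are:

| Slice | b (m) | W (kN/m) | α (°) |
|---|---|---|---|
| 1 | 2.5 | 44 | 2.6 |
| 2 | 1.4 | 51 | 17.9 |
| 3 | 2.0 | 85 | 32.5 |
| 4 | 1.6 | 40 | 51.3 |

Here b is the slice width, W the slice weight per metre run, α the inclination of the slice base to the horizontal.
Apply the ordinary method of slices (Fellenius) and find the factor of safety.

Ordinary method of slices: FS = Σ[c'·Δl_i + (W_i cosα_i)·tanφ'] / Σ W_i sinα_i, with Δl_i = b_i / cosα_i.
Slice 1: Δl = 2.5/cos2.6° = 2.503 m; N'_1 = 44·cos2.6° = 44.0; c'Δl = 38.04; W sinα = 2.0
Slice 2: Δl = 1.4/cos17.9° = 1.471 m; N'_2 = 51·cos17.9° = 48.5; c'Δl = 22.36; W sinα = 15.7
Slice 3: Δl = 2.0/cos32.5° = 2.371 m; N'_3 = 85·cos32.5° = 71.7; c'Δl = 36.04; W sinα = 45.7
Slice 4: Δl = 1.6/cos51.3° = 2.559 m; N'_4 = 40·cos51.3° = 25.0; c'Δl = 38.90; W sinα = 31.2
Σc'Δl = 135.3 kN/m; ΣN' = 189.2 kN/m; ΣW sinα = 94.6 kN/m
Resisting = 135.3 + 189.2·tan29.1° = 135.3 + 105.3 = 240.6 kN/m
FS = 240.6 / 94.6 = 2.545

FS = 2.54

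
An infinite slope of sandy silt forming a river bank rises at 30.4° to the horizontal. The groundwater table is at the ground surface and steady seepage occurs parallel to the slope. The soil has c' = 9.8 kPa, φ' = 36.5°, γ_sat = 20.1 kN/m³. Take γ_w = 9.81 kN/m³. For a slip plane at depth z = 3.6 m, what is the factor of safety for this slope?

With seepage parallel to the slope and the water table at the surface, the effective normal stress on the slip plane uses the buoyant unit weight γ' = γ_sat − γ_w while the driving shear stress uses γ_sat:
FS = [c' + γ' z cos²β tanφ'] / [γ_sat z sinβ cosβ]
γ' = 20.1 − 9.81 = 10.29 kN/m³
Numerator = 9.8 + 10.29·3.6·cos²30.4°·tan36.5° = 9.8 + 10.29·3.6·0.7439·0.7400 = 30.192 kPa
Denominator = 20.1·3.6·sin30.4°·cos30.4° = 20.1·3.6·0.5060·0.8625 = 31.582 kPa
FS = 30.192 / 31.582 = 0.956

FS = 0.96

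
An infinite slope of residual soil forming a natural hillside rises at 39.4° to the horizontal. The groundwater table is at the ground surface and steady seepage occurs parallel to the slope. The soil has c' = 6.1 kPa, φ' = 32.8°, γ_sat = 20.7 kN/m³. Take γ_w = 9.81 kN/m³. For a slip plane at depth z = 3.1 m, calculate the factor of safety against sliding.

FS = 0.61

With seepage parallel to the slope and the water table at the surface, the effective normal stress on the slip plane uses the buoyant unit weight γ' = γ_sat − γ_w while the driving shear stress uses γ_sat:
FS = [c' + γ' z cos²β tanφ'] / [γ_sat z sinβ cosβ]
γ' = 20.7 − 9.81 = 10.89 kN/m³
Numerator = 6.1 + 10.89·3.1·cos²39.4°·tan32.8° = 6.1 + 10.89·3.1·0.5971·0.6445 = 19.091 kPa
Denominator = 20.7·3.1·sin39.4°·cos39.4° = 20.7·3.1·0.6347·0.7727 = 31.474 kPa
FS = 19.091 / 31.474 = 0.607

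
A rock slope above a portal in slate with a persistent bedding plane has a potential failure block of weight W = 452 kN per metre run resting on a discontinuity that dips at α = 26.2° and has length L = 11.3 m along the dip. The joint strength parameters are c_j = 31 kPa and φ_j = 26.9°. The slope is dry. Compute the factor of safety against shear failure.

FS = 2.79

Resolving the block weight along and normal to the plane and applying the Mohr–Coulomb strength on the joint:
N' = W cosα = 452·cos26.2° = 405.6 kN/m
Driving force T = W sinα = 452·sin26.2° = 199.6 kN/m
Resisting force R = c_j·L + N'·tanφ_j = 31·11.3 + 405.6·tan26.9° = 350.3 + 205.8 = 556.1 kN/m
FS = R / T = 556.1 / 199.6 = 2.786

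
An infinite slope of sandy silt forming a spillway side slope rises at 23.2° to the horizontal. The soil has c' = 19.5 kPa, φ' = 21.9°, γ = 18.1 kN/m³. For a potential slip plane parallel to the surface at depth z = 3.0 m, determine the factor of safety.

For an infinite slope with a slip plane parallel to the surface (no pore pressure): FS = [c' + γz cos²β tanφ'] / [γz sinβ cosβ].
γz = 18.1·3.0 = 54.30 kN/m²
Numerator = 19.5 + 54.30·cos²23.2°·tan21.9° = 19.5 + 54.30·0.8448·0.4020 = 37.941 kPa
Denominator = 54.30·sin23.2°·cos23.2° = 54.30·0.3939·0.9191 = 19.661 kPa
FS = 37.941 / 19.661 = 1.930

FS = 1.93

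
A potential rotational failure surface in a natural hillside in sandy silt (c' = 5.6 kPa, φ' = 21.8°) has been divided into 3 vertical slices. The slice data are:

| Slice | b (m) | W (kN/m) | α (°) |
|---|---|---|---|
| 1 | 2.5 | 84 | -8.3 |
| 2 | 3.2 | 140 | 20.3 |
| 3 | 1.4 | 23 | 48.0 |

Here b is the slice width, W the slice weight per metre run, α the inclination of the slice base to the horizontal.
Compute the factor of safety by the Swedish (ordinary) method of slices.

Ordinary method of slices: FS = Σ[c'·Δl_i + (W_i cosα_i)·tanφ'] / Σ W_i sinα_i, with Δl_i = b_i / cosα_i.
Slice 1: Δl = 2.5/cos(-8.3°) = 2.526 m; N'_1 = 84·cos(-8.3°) = 83.1; c'Δl = 14.15; W sinα = -12.1
Slice 2: Δl = 3.2/cos20.3° = 3.412 m; N'_2 = 140·cos20.3° = 131.3; c'Δl = 19.11; W sinα = 48.6
Slice 3: Δl = 1.4/cos48.0° = 2.092 m; N'_3 = 23·cos48.0° = 15.4; c'Δl = 11.72; W sinα = 17.1
Σc'Δl = 45.0 kN/m; ΣN' = 229.8 kN/m; ΣW sinα = 53.5 kN/m
Resisting = 45.0 + 229.8·tan21.8° = 45.0 + 91.9 = 136.9 kN/m
FS = 136.9 / 53.5 = 2.557

FS = 2.56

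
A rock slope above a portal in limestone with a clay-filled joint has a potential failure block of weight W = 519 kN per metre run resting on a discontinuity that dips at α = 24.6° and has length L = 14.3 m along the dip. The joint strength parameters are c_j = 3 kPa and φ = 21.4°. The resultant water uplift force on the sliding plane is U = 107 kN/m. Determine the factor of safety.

FS = 0.86

Resolving the block weight along and normal to the plane and applying the Mohr–Coulomb strength on the joint:
N' = W cosα − U = 519·cos24.6° − 107 = 364.9 kN/m
Driving force T = W sinα = 519·sin24.6° = 216.0 kN/m
Resisting force R = c_j·L + N'·tanφ = 3·14.3 + 364.9·tan21.4° = 42.9 + 143.0 = 185.9 kN/m
FS = R / T = 185.9 / 216.0 = 0.860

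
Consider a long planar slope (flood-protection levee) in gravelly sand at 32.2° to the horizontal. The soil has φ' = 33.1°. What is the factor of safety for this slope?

FS = 1.04

For a dry cohesionless infinite slope the factor of safety is FS = tanφ' / tanβ.
FS = tan33.1° / tan32.2° = 0.6519 / 0.6297 = 1.035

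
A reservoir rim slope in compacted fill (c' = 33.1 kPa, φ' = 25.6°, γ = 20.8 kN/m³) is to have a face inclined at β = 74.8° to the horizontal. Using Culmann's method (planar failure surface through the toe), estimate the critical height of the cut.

Culmann's analysis gives the critical failure plane at α_cr = (β + φ')/2 = (74.8 + 25.6)/2 = 50.2°, and the critical height
H_c = (4c'/γ) · sinβ cosφ' / [1 − cos(β − φ')]
    = (4·33.1/20.8) · sin74.8°·cos25.6° / [1 − cos(49.2°)]
    = 6.365 · 0.9650·0.9018 / [1 − 0.6534]
    = 6.365 · 0.8703 / 0.3466
    = 15.98 m

H_c = 15.98 m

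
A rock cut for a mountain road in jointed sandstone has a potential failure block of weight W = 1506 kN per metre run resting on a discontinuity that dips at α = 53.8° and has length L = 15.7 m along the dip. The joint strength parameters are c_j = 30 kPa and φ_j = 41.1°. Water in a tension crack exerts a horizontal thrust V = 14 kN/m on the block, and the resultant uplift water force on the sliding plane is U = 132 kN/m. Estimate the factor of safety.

FS = 0.92

Resolving the block weight along and normal to the plane and applying the Mohr–Coulomb strength on the joint:
N' = W cosα − U − V sinα = 1506·cos53.8° − 132 − 14·sin53.8° = 746.2 kN/m
Driving force T = W sinα + V cosα = 1506·sin53.8° + 14·cos53.8° = 1223.6 kN/m
Resisting force R = c_j·L + N'·tanφ_j = 30·15.7 + 746.2·tan41.1° = 471.0 + 650.9 = 1121.9 kN/m
FS = R / T = 1121.9 / 1223.6 = 0.917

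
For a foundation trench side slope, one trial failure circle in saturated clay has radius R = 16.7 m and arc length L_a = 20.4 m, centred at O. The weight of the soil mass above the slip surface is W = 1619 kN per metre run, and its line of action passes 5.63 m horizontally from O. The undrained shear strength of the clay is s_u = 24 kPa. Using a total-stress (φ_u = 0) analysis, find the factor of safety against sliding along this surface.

Taking moments about the centre O, the resisting moment is provided by the undrained shear strength acting along the arc:
M_R = s_u·L_a·R = 24·20.40·16.7 = 8176.3 kN·m/m
M_D = W·d = 1619·5.63 = 9115.0 kN·m/m
FS = M_R / M_D = 8176.3 / 9115.0 = 0.897

FS = 0.90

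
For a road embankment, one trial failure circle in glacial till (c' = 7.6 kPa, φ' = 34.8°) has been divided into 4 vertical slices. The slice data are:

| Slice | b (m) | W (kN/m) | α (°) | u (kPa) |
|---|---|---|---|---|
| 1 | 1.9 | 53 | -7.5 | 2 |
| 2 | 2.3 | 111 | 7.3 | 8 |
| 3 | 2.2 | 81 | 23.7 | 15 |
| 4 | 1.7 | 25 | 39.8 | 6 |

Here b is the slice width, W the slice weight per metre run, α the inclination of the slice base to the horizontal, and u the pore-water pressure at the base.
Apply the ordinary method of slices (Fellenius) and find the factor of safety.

Ordinary method of slices: FS = Σ[c'·Δl_i + (W_i cosα_i − u_i·Δl_i)·tanφ'] / Σ W_i sinα_i, with Δl_i = b_i / cosα_i.
Slice 1: Δl = 1.9/cos(-7.5°) = 1.916 m; N'_1 = 53·cos(-7.5°) − 2·1.916 = 48.7; c'Δl = 14.56; W sinα = -6.9
Slice 2: Δl = 2.3/cos7.3° = 2.319 m; N'_2 = 111·cos7.3° − 8·2.319 = 91.5; c'Δl = 17.62; W sinα = 14.1
Slice 3: Δl = 2.2/cos23.7° = 2.403 m; N'_3 = 81·cos23.7° − 15·2.403 = 38.1; c'Δl = 18.26; W sinα = 32.6
Slice 4: Δl = 1.7/cos39.8° = 2.213 m; N'_4 = 25·cos39.8° − 6·2.213 = 5.9; c'Δl = 16.82; W sinα = 16.0
Σc'Δl = 67.3 kN/m; ΣN' = 184.3 kN/m; ΣW sinα = 55.7 kN/m
Resisting = 67.3 + 184.3·tan34.8° = 67.3 + 128.1 = 195.4 kN/m
FS = 195.4 / 55.7 = 3.505

FS = 3.50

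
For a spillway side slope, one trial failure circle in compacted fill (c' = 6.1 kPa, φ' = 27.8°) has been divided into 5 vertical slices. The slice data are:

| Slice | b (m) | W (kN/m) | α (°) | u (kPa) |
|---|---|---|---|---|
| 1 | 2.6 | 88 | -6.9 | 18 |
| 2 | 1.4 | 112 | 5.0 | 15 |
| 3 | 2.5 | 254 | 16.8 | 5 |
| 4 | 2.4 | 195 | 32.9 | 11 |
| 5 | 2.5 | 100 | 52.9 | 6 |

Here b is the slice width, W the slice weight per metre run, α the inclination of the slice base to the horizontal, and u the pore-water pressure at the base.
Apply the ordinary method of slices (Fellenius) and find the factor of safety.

FS = 1.40

Ordinary method of slices: FS = Σ[c'·Δl_i + (W_i cosα_i − u_i·Δl_i)·tanφ'] / Σ W_i sinα_i, with Δl_i = b_i / cosα_i.
Slice 1: Δl = 2.6/cos(-6.9°) = 2.619 m; N'_1 = 88·cos(-6.9°) − 18·2.619 = 40.2; c'Δl = 15.98; W sinα = -10.6
Slice 2: Δl = 1.4/cos5.0° = 1.405 m; N'_2 = 112·cos5.0° − 15·1.405 = 90.5; c'Δl = 8.57; W sinα = 9.8
Slice 3: Δl = 2.5/cos16.8° = 2.611 m; N'_3 = 254·cos16.8° − 5·2.611 = 230.1; c'Δl = 15.93; W sinα = 73.4
Slice 4: Δl = 2.4/cos32.9° = 2.858 m; N'_4 = 195·cos32.9° − 11·2.858 = 132.3; c'Δl = 17.44; W sinα = 105.9
Slice 5: Δl = 2.5/cos52.9° = 4.145 m; N'_5 = 100·cos52.9° − 6·4.145 = 35.5; c'Δl = 25.28; W sinα = 79.8
Σc'Δl = 83.2 kN/m; ΣN' = 528.6 kN/m; ΣW sinα = 258.3 kN/m
Resisting = 83.2 + 528.6·tan27.8° = 83.2 + 278.7 = 361.9 kN/m
FS = 361.9 / 258.3 = 1.401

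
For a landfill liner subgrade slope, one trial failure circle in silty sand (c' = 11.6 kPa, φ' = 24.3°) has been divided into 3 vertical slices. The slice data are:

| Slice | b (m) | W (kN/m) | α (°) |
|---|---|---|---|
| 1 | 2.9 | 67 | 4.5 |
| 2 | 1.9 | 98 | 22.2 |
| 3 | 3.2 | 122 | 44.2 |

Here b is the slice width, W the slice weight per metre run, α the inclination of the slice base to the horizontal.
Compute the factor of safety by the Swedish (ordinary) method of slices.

Ordinary method of slices: FS = Σ[c'·Δl_i + (W_i cosα_i)·tanφ'] / Σ W_i sinα_i, with Δl_i = b_i / cosα_i.
Slice 1: Δl = 2.9/cos4.5° = 2.909 m; N'_1 = 67·cos4.5° = 66.8; c'Δl = 33.74; W sinα = 5.3
Slice 2: Δl = 1.9/cos22.2° = 2.052 m; N'_2 = 98·cos22.2° = 90.7; c'Δl = 23.80; W sinα = 37.0
Slice 3: Δl = 3.2/cos44.2° = 4.464 m; N'_3 = 122·cos44.2° = 87.5; c'Δl = 51.78; W sinα = 85.1
Σc'Δl = 109.3 kN/m; ΣN' = 245.0 kN/m; ΣW sinα = 127.3 kN/m
Resisting = 109.3 + 245.0·tan24.3° = 109.3 + 110.6 = 219.9 kN/m
FS = 219.9 / 127.3 = 1.727

FS = 1.73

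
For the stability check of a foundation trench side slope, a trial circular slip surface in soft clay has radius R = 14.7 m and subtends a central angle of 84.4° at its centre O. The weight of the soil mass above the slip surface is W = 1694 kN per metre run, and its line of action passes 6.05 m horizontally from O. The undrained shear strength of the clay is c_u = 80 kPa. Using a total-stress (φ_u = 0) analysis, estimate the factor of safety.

Taking moments about the centre O, the resisting moment is provided by the undrained shear strength acting along the arc:
Arc length L_a = R·θ = 14.7·(84.4°·π/180) = 14.7·1.4731 = 21.65 m
M_R = c_u·L_a·R = 80·21.65·14.7 = 25465.0 kN·m/m
M_D = W·d = 1694·6.05 = 10248.7 kN·m/m
FS = M_R / M_D = 25465.0 / 10248.7 = 2.485

FS = 2.48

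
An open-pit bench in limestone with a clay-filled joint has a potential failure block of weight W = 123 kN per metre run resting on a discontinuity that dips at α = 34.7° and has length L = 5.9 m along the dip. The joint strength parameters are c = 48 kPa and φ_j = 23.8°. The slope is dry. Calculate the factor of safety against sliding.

Resolving the block weight along and normal to the plane and applying the Mohr–Coulomb strength on the joint:
N' = W cosα = 123·cos34.7° = 101.1 kN/m
Driving force T = W sinα = 123·sin34.7° = 70.0 kN/m
Resisting force R = c·L + N'·tanφ_j = 48·5.9 + 101.1·tan23.8° = 283.2 + 44.6 = 327.8 kN/m
FS = R / T = 327.8 / 70.0 = 4.681

FS = 4.68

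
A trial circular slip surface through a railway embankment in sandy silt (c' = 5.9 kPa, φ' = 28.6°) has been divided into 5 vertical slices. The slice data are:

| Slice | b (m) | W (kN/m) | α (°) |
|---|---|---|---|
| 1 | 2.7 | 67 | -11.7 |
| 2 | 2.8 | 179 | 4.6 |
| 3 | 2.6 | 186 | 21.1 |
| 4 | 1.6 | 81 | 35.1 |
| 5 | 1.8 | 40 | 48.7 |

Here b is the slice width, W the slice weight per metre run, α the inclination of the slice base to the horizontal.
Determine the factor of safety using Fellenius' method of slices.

Ordinary method of slices: FS = Σ[c'·Δl_i + (W_i cosα_i)·tanφ'] / Σ W_i sinα_i, with Δl_i = b_i / cosα_i.
Slice 1: Δl = 2.7/cos(-11.7°) = 2.757 m; N'_1 = 67·cos(-11.7°) = 65.6; c'Δl = 16.27; W sinα = -13.6
Slice 2: Δl = 2.8/cos4.6° = 2.809 m; N'_2 = 179·cos4.6° = 178.4; c'Δl = 16.57; W sinα = 14.4
Slice 3: Δl = 2.6/cos21.1° = 2.787 m; N'_3 = 186·cos21.1° = 173.5; c'Δl = 16.44; W sinα = 67.0
Slice 4: Δl = 1.6/cos35.1° = 1.956 m; N'_4 = 81·cos35.1° = 66.3; c'Δl = 11.54; W sinα = 46.6
Slice 5: Δl = 1.8/cos48.7° = 2.727 m; N'_5 = 40·cos48.7° = 26.4; c'Δl = 16.09; W sinα = 30.1
Σc'Δl = 76.9 kN/m; ΣN' = 510.2 kN/m; ΣW sinα = 144.4 kN/m
Resisting = 76.9 + 510.2·tan28.6° = 76.9 + 278.2 = 355.1 kN/m
FS = 355.1 / 144.4 = 2.460

FS = 2.46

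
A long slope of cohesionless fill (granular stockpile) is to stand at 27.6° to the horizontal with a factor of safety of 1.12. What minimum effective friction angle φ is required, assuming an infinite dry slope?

FS = tanφ/tanβ ⇒ tanφ = FS · tanβ = 1.12 · tan27.6° = 0.5855
φ = arctan(0.5855) = 30.35°

φ = 30.3°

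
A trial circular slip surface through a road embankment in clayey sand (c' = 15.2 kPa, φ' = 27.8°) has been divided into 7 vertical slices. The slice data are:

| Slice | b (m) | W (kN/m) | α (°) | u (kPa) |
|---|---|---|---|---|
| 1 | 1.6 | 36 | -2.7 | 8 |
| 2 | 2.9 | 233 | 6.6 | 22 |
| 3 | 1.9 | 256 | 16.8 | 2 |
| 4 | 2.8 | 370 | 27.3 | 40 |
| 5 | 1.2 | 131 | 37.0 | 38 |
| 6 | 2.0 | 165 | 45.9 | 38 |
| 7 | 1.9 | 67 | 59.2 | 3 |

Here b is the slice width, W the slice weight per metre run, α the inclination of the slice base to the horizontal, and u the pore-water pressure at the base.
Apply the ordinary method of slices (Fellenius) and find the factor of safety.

Ordinary method of slices: FS = Σ[c'·Δl_i + (W_i cosα_i − u_i·Δl_i)·tanφ'] / Σ W_i sinα_i, with Δl_i = b_i / cosα_i.
Slice 1: Δl = 1.6/cos(-2.7°) = 1.602 m; N'_1 = 36·cos(-2.7°) − 8·1.602 = 23.1; c'Δl = 24.35; W sinα = -1.7
Slice 2: Δl = 2.9/cos6.6° = 2.919 m; N'_2 = 233·cos6.6° − 22·2.919 = 167.2; c'Δl = 44.37; W sinα = 26.8
Slice 3: Δl = 1.9/cos16.8° = 1.985 m; N'_3 = 256·cos16.8° − 2·1.985 = 241.1; c'Δl = 30.17; W sinα = 74.0
Slice 4: Δl = 2.8/cos27.3° = 3.151 m; N'_4 = 370·cos27.3° − 40·3.151 = 202.7; c'Δl = 47.89; W sinα = 169.7
Slice 5: Δl = 1.2/cos37.0° = 1.503 m; N'_5 = 131·cos37.0° − 38·1.503 = 47.5; c'Δl = 22.84; W sinα = 78.8
Slice 6: Δl = 2.0/cos45.9° = 2.874 m; N'_6 = 165·cos45.9° − 38·2.874 = 5.6; c'Δl = 43.68; W sinα = 118.5
Slice 7: Δl = 1.9/cos59.2° = 3.711 m; N'_7 = 67·cos59.2° − 3·3.711 = 23.2; c'Δl = 56.40; W sinα = 57.6
Σc'Δl = 269.7 kN/m; ΣN' = 710.5 kN/m; ΣW sinα = 523.7 kN/m
Resisting = 269.7 + 710.5·tan27.8° = 269.7 + 374.6 = 644.3 kN/m
FS = 644.3 / 523.7 = 1.230

FS = 1.23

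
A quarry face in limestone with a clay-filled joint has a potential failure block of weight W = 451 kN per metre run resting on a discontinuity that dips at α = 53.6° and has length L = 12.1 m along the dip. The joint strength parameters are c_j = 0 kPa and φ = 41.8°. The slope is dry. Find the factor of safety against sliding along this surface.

Resolving the block weight along and normal to the plane and applying the Mohr–Coulomb strength on the joint:
N' = W cosα = 451·cos53.6° = 267.6 kN/m
Driving force T = W sinα = 451·sin53.6° = 363.0 kN/m
Resisting force R = c_j·L + N'·tanφ = 0·12.1 + 267.6·tan41.8° = 0.0 + 239.3 = 239.3 kN/m
FS = R / T = 239.3 / 363.0 = 0.659

FS = 0.66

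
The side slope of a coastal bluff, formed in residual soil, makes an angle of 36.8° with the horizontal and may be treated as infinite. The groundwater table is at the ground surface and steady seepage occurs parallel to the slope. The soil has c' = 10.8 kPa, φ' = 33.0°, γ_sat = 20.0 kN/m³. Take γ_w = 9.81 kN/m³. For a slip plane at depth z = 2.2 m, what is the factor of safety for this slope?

FS = 0.95

With seepage parallel to the slope and the water table at the surface, the effective normal stress on the slip plane uses the buoyant unit weight γ' = γ_sat − γ_w while the driving shear stress uses γ_sat:
FS = [c' + γ' z cos²β tanφ'] / [γ_sat z sinβ cosβ]
γ' = 20.0 − 9.81 = 10.19 kN/m³
Numerator = 10.8 + 10.19·2.2·cos²36.8°·tan33.0° = 10.8 + 10.19·2.2·0.6412·0.6494 = 20.134 kPa
Denominator = 20.0·2.2·sin36.8°·cos36.8° = 20.0·2.2·0.5990·0.8007 = 21.105 kPa
FS = 20.134 / 21.105 = 0.954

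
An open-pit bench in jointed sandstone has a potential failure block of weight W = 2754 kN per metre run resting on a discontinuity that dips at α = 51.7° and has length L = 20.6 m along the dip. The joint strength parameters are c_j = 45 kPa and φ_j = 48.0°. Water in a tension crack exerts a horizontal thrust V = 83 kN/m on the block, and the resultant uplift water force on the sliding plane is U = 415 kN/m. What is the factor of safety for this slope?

Resolving the block weight along and normal to the plane and applying the Mohr–Coulomb strength on the joint:
N' = W cosα − U − V sinα = 2754·cos51.7° − 415 − 83·sin51.7° = 1226.7 kN/m
Driving force T = W sinα + V cosα = 2754·sin51.7° + 83·cos51.7° = 2212.7 kN/m
Resisting force R = c_j·L + N'·tanφ_j = 45·20.6 + 1226.7·tan48.0° = 927.0 + 1362.4 = 2289.4 kN/m
FS = R / T = 2289.4 / 2212.7 = 1.035

FS = 1.03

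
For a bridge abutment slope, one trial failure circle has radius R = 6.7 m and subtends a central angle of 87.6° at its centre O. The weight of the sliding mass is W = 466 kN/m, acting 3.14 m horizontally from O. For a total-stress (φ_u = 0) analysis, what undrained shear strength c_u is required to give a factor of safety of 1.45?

FS = c_u·L_a·R / (W·d), so c_u = FS·W·d / (L_a·R).
Arc length L_a = R·θ = 6.7·(87.6°·π/180) = 6.7·1.5289 = 10.24 m
c_u = 1.45·466·3.14 / (10.24·6.7) = 2121.7 / 68.63 = 30.91 kPa

c_u = 30.9 kPa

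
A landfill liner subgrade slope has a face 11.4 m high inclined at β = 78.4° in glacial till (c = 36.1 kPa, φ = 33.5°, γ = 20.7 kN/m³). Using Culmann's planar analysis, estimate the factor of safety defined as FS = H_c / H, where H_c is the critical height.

H_c = (4c/γ) · sinβ cosφ / [1 − cos(β − φ)]
    = (4·36.1/20.7) · sin78.4°·cos33.5° / [1 − cos44.9°]
    = 6.976 · 0.8169 / 0.2917 = 19.54 m
FS = H_c / H = 19.54 / 11.4 = 1.714

FS = 1.71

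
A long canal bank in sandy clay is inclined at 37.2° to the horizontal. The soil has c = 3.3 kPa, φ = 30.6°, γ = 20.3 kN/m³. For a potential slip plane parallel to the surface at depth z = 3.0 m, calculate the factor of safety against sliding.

FS = 0.89

For an infinite slope with a slip plane parallel to the surface (no pore pressure): FS = [c + γz cos²β tanφ] / [γz sinβ cosβ].
γz = 20.3·3.0 = 60.90 kN/m²
Numerator = 3.3 + 60.90·cos²37.2°·tan30.6° = 3.3 + 60.90·0.6345·0.5914 = 26.151 kPa
Denominator = 60.90·sin37.2°·cos37.2° = 60.90·0.6046·0.7965 = 29.328 kPa
FS = 26.151 / 29.328 = 0.892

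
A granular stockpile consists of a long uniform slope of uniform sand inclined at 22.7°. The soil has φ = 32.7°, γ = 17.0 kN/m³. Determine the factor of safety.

For a dry cohesionless infinite slope the factor of safety is FS = tanφ / tanβ.
FS = tan32.7° / tan22.7° = 0.6420 / 0.4183 = 1.535

FS = 1.53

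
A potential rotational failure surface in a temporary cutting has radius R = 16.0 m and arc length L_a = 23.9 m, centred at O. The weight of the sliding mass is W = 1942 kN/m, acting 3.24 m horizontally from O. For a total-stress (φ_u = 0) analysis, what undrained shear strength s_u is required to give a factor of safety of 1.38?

s_u = 22.7 kPa

FS = s_u·L_a·R / (W·d), so s_u = FS·W·d / (L_a·R).
s_u = 1.38·1942·3.24 / (23.90·16.0) = 8683.1 / 382.40 = 22.71 kPa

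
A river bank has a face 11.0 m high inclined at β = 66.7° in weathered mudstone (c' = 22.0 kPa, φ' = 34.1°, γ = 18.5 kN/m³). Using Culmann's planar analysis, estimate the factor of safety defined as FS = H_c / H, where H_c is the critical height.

H_c = (4c'/γ) · sinβ cosφ' / [1 − cos(β − φ')]
    = (4·22.0/18.5) · sin66.7°·cos34.1° / [1 − cos32.6°]
    = 4.757 · 0.7605 / 0.1575 = 22.96 m
FS = H_c / H = 22.96 / 11.0 = 2.087

FS = 2.09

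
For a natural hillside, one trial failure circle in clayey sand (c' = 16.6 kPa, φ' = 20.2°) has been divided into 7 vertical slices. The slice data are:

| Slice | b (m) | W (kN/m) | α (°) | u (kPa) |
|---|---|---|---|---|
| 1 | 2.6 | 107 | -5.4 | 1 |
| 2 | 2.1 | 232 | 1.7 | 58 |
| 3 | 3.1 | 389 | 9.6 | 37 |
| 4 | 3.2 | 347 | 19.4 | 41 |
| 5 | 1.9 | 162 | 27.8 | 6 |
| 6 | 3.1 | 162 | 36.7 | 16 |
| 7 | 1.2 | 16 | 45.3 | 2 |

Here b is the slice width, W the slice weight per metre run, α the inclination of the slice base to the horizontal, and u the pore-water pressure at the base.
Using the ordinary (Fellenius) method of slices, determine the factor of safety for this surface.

FS = 1.77

Ordinary method of slices: FS = Σ[c'·Δl_i + (W_i cosα_i − u_i·Δl_i)·tanφ'] / Σ W_i sinα_i, with Δl_i = b_i / cosα_i.
Slice 1: Δl = 2.6/cos(-5.4°) = 2.612 m; N'_1 = 107·cos(-5.4°) − 1·2.612 = 103.9; c'Δl = 43.35; W sinα = -10.1
Slice 2: Δl = 2.1/cos1.7° = 2.101 m; N'_2 = 232·cos1.7° − 58·2.101 = 110.0; c'Δl = 34.88; W sinα = 6.9
Slice 3: Δl = 3.1/cos9.6° = 3.144 m; N'_3 = 389·cos9.6° − 37·3.144 = 267.2; c'Δl = 52.19; W sinα = 64.9
Slice 4: Δl = 3.2/cos19.4° = 3.393 m; N'_4 = 347·cos19.4° − 41·3.393 = 188.2; c'Δl = 56.32; W sinα = 115.3
Slice 5: Δl = 1.9/cos27.8° = 2.148 m; N'_5 = 162·cos27.8° − 6·2.148 = 130.4; c'Δl = 35.66; W sinα = 75.6
Slice 6: Δl = 3.1/cos36.7° = 3.866 m; N'_6 = 162·cos36.7° − 16·3.866 = 68.0; c'Δl = 64.18; W sinα = 96.8
Slice 7: Δl = 1.2/cos45.3° = 1.706 m; N'_7 = 16·cos45.3° − 2·1.706 = 7.8; c'Δl = 28.32; W sinα = 11.4
Σc'Δl = 314.9 kN/m; ΣN' = 875.7 kN/m; ΣW sinα = 360.7 kN/m
Resisting = 314.9 + 875.7·tan20.2° = 314.9 + 322.2 = 637.1 kN/m
FS = 637.1 / 360.7 = 1.766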